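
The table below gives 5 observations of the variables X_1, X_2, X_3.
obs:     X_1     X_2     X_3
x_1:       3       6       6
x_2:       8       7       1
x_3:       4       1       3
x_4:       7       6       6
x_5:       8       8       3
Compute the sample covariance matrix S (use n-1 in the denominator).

Step 1 — column means:
  mean(X_1) = (3 + 8 + 4 + 7 + 8) / 5 = 30/5 = 6
  mean(X_2) = (6 + 7 + 1 + 6 + 8) / 5 = 28/5 = 5.6
  mean(X_3) = (6 + 1 + 3 + 6 + 3) / 5 = 19/5 = 3.8

Step 2 — sample covariance S[i,j] = (1/(n-1)) · Σ_k (x_{k,i} - mean_i) · (x_{k,j} - mean_j), with n-1 = 4.
  S[X_1,X_1] = ((-3)·(-3) + (2)·(2) + (-2)·(-2) + (1)·(1) + (2)·(2)) / 4 = 22/4 = 5.5
  S[X_1,X_2] = ((-3)·(0.4) + (2)·(1.4) + (-2)·(-4.6) + (1)·(0.4) + (2)·(2.4)) / 4 = 16/4 = 4
  S[X_1,X_3] = ((-3)·(2.2) + (2)·(-2.8) + (-2)·(-0.8) + (1)·(2.2) + (2)·(-0.8)) / 4 = -10/4 = -2.5
  S[X_2,X_2] = ((0.4)·(0.4) + (1.4)·(1.4) + (-4.6)·(-4.6) + (0.4)·(0.4) + (2.4)·(2.4)) / 4 = 29.2/4 = 7.3
  S[X_2,X_3] = ((0.4)·(2.2) + (1.4)·(-2.8) + (-4.6)·(-0.8) + (0.4)·(2.2) + (2.4)·(-0.8)) / 4 = -0.4/4 = -0.1
  S[X_3,X_3] = ((2.2)·(2.2) + (-2.8)·(-2.8) + (-0.8)·(-0.8) + (2.2)·(2.2) + (-0.8)·(-0.8)) / 4 = 18.8/4 = 4.7

S is symmetric (S[j,i] = S[i,j]). Assembling:

S = [[5.5, 4, -2.5],
 [4, 7.3, -0.1],
 [-2.5, -0.1, 4.7]]


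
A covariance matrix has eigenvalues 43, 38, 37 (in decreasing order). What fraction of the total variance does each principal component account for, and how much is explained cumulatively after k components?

Step 1 — total variance = trace(Sigma) = Σ λ_i = 43 + 38 + 37 = 118.

Step 2 — fraction explained by component i = λ_i / Σ λ:
  PC1: 43/118 = 0.3644
  PC2: 38/118 = 0.322
  PC3: 37/118 = 0.3136

Step 3 — cumulative fraction after k components = (λ_1 + ... + λ_k) / Σ λ:
  k = 1: 43/118 = 0.3644
  k = 2: (43 + 38)/118 = 81/118 = 0.6864
  k = 3: (43 + 38 + 37)/118 = 118/118 = 1

Summary (fraction, with percent):

explained: PC1 0.3644 (36.44%), PC2 0.322 (32.2%), PC3 0.3136 (31.36%);  cumulative: 0.3644, 0.6864, 1


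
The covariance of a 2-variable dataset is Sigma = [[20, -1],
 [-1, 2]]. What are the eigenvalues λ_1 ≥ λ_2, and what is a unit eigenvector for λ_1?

Step 1 — characteristic polynomial of 2×2 Sigma:
  det(Sigma - λI) = λ² - trace · λ + det = 0.
  trace = 20 + 2 = 22, det = 20·2 - (-1)² = 39.
Step 2 — discriminant:
  Δ = trace² - 4·det = 484 - 156 = 328.
Step 3 — eigenvalues:
  λ = (trace ± √Δ)/2 = (22 ± 18.1108)/2,
  λ_1 = 20.0554,  λ_2 = 1.9446.

Step 4 — unit eigenvector for λ_1: solve (Sigma - λ_1 I)v = 0. First row:
  (20 - 20.0554)·v_x + (-1)·v_y = 0, i.e. (-0.0554)·v_x + (-1)·v_y = 0,
  so v ∝ (b, λ_1 - a) = (-1, 0.0554); multiply by -1 so the first entry is positive: u = (1, -0.0554).
  ||u|| = √((1)² + (-0.0554)²) = √(1.0031) ≈ 1.0015,
  v_1 = u/||u|| ≈ (0.9985, -0.0553) (||v_1|| = 1).

λ_1 = 20.0554,  λ_2 = 1.9446;  v_1 ≈ (0.9985, -0.0553)


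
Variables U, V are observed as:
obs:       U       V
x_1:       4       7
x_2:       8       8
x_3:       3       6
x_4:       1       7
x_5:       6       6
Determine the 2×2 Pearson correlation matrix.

Step 1 — column means:
  mean(U) = (4 + 8 + 3 + 1 + 6) / 5 = 22/5 = 4.4
  mean(V) = (7 + 8 + 6 + 7 + 6) / 5 = 34/5 = 6.8

Step 2 — sample variances and covariances s[i,j] = (1/(n-1)) · Σ_k (x_{k,i} - mean_i) · (x_{k,j} - mean_j), with n-1 = 4:
  s[U,U] = ((-0.4)·(-0.4) + (3.6)·(3.6) + (-1.4)·(-1.4) + (-3.4)·(-3.4) + (1.6)·(1.6)) / 4 = 29.2/4 = 7.3
  s[U,V] = ((-0.4)·(0.2) + (3.6)·(1.2) + (-1.4)·(-0.8) + (-3.4)·(0.2) + (1.6)·(-0.8)) / 4 = 3.4/4 = 0.85
  s[V,V] = ((0.2)·(0.2) + (1.2)·(1.2) + (-0.8)·(-0.8) + (0.2)·(0.2) + (-0.8)·(-0.8)) / 4 = 2.8/4 = 0.7
  Sample standard deviations s_i = √(s[i,i]):
  s(U) = √(7.3) = 2.7019
  s(V) = √(0.7) = 0.8367

Step 3 — r_{ij} = s_{ij} / (s_i · s_j):
  r[U,U] = 1 (diagonal).
  r[U,V] = 0.85 / (2.7019 · 0.8367) = 0.85 / 2.2605 = 0.376
  r[V,V] = 1 (diagonal).

R is symmetric with unit diagonal. Assembling:

R = [[1, 0.376],
 [0.376, 1]]


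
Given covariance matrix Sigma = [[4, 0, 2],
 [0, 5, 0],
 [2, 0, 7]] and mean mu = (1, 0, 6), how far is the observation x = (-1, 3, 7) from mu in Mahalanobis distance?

Step 1 — centre the observation: (x - mu) = (-2, 3, 1).

Step 2 — invert Sigma (cofactor / det for 3×3, or solve directly):
  Sigma^{-1} = [[0.2917, 0, -0.0833],
 [0, 0.2, 0],
 [-0.0833, 0, 0.1667]].

Step 3 — form the quadratic (x - mu)^T · Sigma^{-1} · (x - mu):
  Sigma^{-1} · (x - mu) = (-0.6667, 0.6, 0.3333).
  (x - mu)^T · [Sigma^{-1} · (x - mu)] = (-2)·(-0.6667) + (3)·(0.6) + (1)·(0.3333) = 3.4667.

Step 4 — take square root: d = √(3.4667) ≈ 1.8619.

d(x, mu) = √(3.4667) ≈ 1.8619


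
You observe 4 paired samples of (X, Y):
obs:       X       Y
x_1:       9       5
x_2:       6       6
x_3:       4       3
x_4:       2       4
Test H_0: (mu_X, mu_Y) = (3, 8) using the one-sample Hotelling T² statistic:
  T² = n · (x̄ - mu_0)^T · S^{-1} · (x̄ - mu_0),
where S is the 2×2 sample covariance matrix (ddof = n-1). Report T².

Step 1 — sample mean vector:
  mean(X) = (9 + 6 + 4 + 2) / 4 = 21/4 = 5.25
  mean(Y) = (5 + 6 + 3 + 4) / 4 = 18/4 = 4.5
  x̄ = (5.25, 4.5),  deviation x̄ - mu_0 = (5.25, 4.5) - (3, 8) = (2.25, -3.5).

Step 2 — sample covariance matrix, S[i,j] = (1/(n-1)) · Σ_k (x_{k,i} - mean_i) · (x_{k,j} - mean_j), divisor n-1 = 3:
  S[X,X] = ((3.75)·(3.75) + (0.75)·(0.75) + (-1.25)·(-1.25) + (-3.25)·(-3.25)) / 3 = 26.75/3 = 8.9167
  S[X,Y] = ((3.75)·(0.5) + (0.75)·(1.5) + (-1.25)·(-1.5) + (-3.25)·(-0.5)) / 3 = 6.5/3 = 2.1667
  S[Y,Y] = ((0.5)·(0.5) + (1.5)·(1.5) + (-1.5)·(-1.5) + (-0.5)·(-0.5)) / 3 = 5/3 = 1.6667
  S = [[8.9167, 2.1667],
 [2.1667, 1.6667]].

Step 3 — invert S. det(S) = 8.9167·1.6667 - (2.1667)² = 10.1667.
  S^{-1} = (1/det) · [[d, -b], [-b, a]] = [[0.1639, -0.2131],
 [-0.2131, 0.877]].

Step 4 — quadratic form (x̄ - mu_0)^T · S^{-1} · (x̄ - mu_0):
  S^{-1} · (x̄ - mu_0) = (1.1148, -3.5492),
  (x̄ - mu_0)^T · [...] = (2.25)·(1.1148) + (-3.5)·(-3.5492) = 14.9303.

Step 5 — scale by n: T² = 4 · 14.9303 = 59.7213.

T² ≈ 59.7213


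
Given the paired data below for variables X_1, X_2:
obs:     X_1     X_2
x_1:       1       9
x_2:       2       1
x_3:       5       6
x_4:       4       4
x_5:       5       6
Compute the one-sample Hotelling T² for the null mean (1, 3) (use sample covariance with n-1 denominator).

Step 1 — sample mean vector:
  mean(X_1) = (1 + 2 + 5 + 4 + 5) / 5 = 17/5 = 3.4
  mean(X_2) = (9 + 1 + 6 + 4 + 6) / 5 = 26/5 = 5.2
  x̄ = (3.4, 5.2),  deviation x̄ - mu_0 = (3.4, 5.2) - (1, 3) = (2.4, 2.2).

Step 2 — sample covariance matrix, S[i,j] = (1/(n-1)) · Σ_k (x_{k,i} - mean_i) · (x_{k,j} - mean_j), divisor n-1 = 4:
  S[X_1,X_1] = ((-2.4)·(-2.4) + (-1.4)·(-1.4) + (1.6)·(1.6) + (0.6)·(0.6) + (1.6)·(1.6)) / 4 = 13.2/4 = 3.3
  S[X_1,X_2] = ((-2.4)·(3.8) + (-1.4)·(-4.2) + (1.6)·(0.8) + (0.6)·(-1.2) + (1.6)·(0.8)) / 4 = -1.4/4 = -0.35
  S[X_2,X_2] = ((3.8)·(3.8) + (-4.2)·(-4.2) + (0.8)·(0.8) + (-1.2)·(-1.2) + (0.8)·(0.8)) / 4 = 34.8/4 = 8.7
  S = [[3.3, -0.35],
 [-0.35, 8.7]].

Step 3 — invert S. det(S) = 3.3·8.7 - (-0.35)² = 28.5875.
  S^{-1} = (1/det) · [[d, -b], [-b, a]] = [[0.3043, 0.0122],
 [0.0122, 0.1154]].

Step 4 — quadratic form (x̄ - mu_0)^T · S^{-1} · (x̄ - mu_0):
  S^{-1} · (x̄ - mu_0) = (0.7573, 0.2833),
  (x̄ - mu_0)^T · [...] = (2.4)·(0.7573) + (2.2)·(0.2833) = 2.4409.

Step 5 — scale by n: T² = 5 · 2.4409 = 12.2046.

T² ≈ 12.2046


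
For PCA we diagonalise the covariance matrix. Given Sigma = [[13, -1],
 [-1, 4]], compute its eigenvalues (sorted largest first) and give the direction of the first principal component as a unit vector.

Step 1 — characteristic polynomial of 2×2 Sigma:
  det(Sigma - λI) = λ² - trace · λ + det = 0.
  trace = 13 + 4 = 17, det = 13·4 - (-1)² = 51.
Step 2 — discriminant:
  Δ = trace² - 4·det = 289 - 204 = 85.
Step 3 — eigenvalues:
  λ = (trace ± √Δ)/2 = (17 ± 9.2195)/2,
  λ_1 = 13.1098,  λ_2 = 3.8902.

Step 4 — unit eigenvector for λ_1: solve (Sigma - λ_1 I)v = 0. First row:
  (13 - 13.1098)·v_x + (-1)·v_y = 0, i.e. (-0.1098)·v_x + (-1)·v_y = 0,
  so v ∝ (b, λ_1 - a) = (-1, 0.1098); multiply by -1 so the first entry is positive: u = (1, -0.1098).
  ||u|| = √((1)² + (-0.1098)²) = √(1.012) ≈ 1.006,
  v_1 = u/||u|| ≈ (0.994, -0.1091) (||v_1|| = 1).

λ_1 = 13.1098,  λ_2 = 3.8902;  v_1 ≈ (0.994, -0.1091)


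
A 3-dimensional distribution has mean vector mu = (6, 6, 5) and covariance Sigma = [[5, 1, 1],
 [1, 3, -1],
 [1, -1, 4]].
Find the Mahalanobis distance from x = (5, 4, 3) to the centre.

Step 1 — centre the observation: (x - mu) = (-1, -2, -2).

Step 2 — invert Sigma (cofactor / det for 3×3, or solve directly):
  Sigma^{-1} = [[0.2391, -0.1087, -0.087],
 [-0.1087, 0.413, 0.1304],
 [-0.087, 0.1304, 0.3043]].

Step 3 — form the quadratic (x - mu)^T · Sigma^{-1} · (x - mu):
  Sigma^{-1} · (x - mu) = (0.1522, -0.9783, -0.7826).
  (x - mu)^T · [Sigma^{-1} · (x - mu)] = (-1)·(0.1522) + (-2)·(-0.9783) + (-2)·(-0.7826) = 3.3696.

Step 4 — take square root: d = √(3.3696) ≈ 1.8356.

d(x, mu) = √(3.3696) ≈ 1.8356


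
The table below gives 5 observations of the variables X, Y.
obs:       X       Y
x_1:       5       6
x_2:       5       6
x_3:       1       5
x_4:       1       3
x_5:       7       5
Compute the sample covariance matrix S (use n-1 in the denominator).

Step 1 — column means:
  mean(X) = (5 + 5 + 1 + 1 + 7) / 5 = 19/5 = 3.8
  mean(Y) = (6 + 6 + 5 + 3 + 5) / 5 = 25/5 = 5

Step 2 — sample covariance S[i,j] = (1/(n-1)) · Σ_k (x_{k,i} - mean_i) · (x_{k,j} - mean_j), with n-1 = 4.
  S[X,X] = ((1.2)·(1.2) + (1.2)·(1.2) + (-2.8)·(-2.8) + (-2.8)·(-2.8) + (3.2)·(3.2)) / 4 = 28.8/4 = 7.2
  S[X,Y] = ((1.2)·(1) + (1.2)·(1) + (-2.8)·(0) + (-2.8)·(-2) + (3.2)·(0)) / 4 = 8/4 = 2
  S[Y,Y] = ((1)·(1) + (1)·(1) + (0)·(0) + (-2)·(-2) + (0)·(0)) / 4 = 6/4 = 1.5

S is symmetric (S[j,i] = S[i,j]). Assembling:

S = [[7.2, 2],
 [2, 1.5]]


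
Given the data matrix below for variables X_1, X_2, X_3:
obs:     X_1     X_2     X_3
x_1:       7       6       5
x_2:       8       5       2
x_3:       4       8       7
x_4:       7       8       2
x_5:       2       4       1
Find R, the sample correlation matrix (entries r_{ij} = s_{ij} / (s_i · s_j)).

Step 1 — column means:
  mean(X_1) = (7 + 8 + 4 + 7 + 2) / 5 = 28/5 = 5.6
  mean(X_2) = (6 + 5 + 8 + 8 + 4) / 5 = 31/5 = 6.2
  mean(X_3) = (5 + 2 + 7 + 2 + 1) / 5 = 17/5 = 3.4

Step 2 — sample variances and covariances s[i,j] = (1/(n-1)) · Σ_k (x_{k,i} - mean_i) · (x_{k,j} - mean_j), with n-1 = 4:
  s[X_1,X_1] = ((1.4)·(1.4) + (2.4)·(2.4) + (-1.6)·(-1.6) + (1.4)·(1.4) + (-3.6)·(-3.6)) / 4 = 25.2/4 = 6.3
  s[X_1,X_2] = ((1.4)·(-0.2) + (2.4)·(-1.2) + (-1.6)·(1.8) + (1.4)·(1.8) + (-3.6)·(-2.2)) / 4 = 4.4/4 = 1.1
  s[X_1,X_3] = ((1.4)·(1.6) + (2.4)·(-1.4) + (-1.6)·(3.6) + (1.4)·(-1.4) + (-3.6)·(-2.4)) / 4 = -0.2/4 = -0.05
  s[X_2,X_2] = ((-0.2)·(-0.2) + (-1.2)·(-1.2) + (1.8)·(1.8) + (1.8)·(1.8) + (-2.2)·(-2.2)) / 4 = 12.8/4 = 3.2
  s[X_2,X_3] = ((-0.2)·(1.6) + (-1.2)·(-1.4) + (1.8)·(3.6) + (1.8)·(-1.4) + (-2.2)·(-2.4)) / 4 = 10.6/4 = 2.65
  s[X_3,X_3] = ((1.6)·(1.6) + (-1.4)·(-1.4) + (3.6)·(3.6) + (-1.4)·(-1.4) + (-2.4)·(-2.4)) / 4 = 25.2/4 = 6.3
  Sample standard deviations s_i = √(s[i,i]):
  s(X_1) = √(6.3) = 2.51
  s(X_2) = √(3.2) = 1.7889
  s(X_3) = √(6.3) = 2.51

Step 3 — r_{ij} = s_{ij} / (s_i · s_j):
  r[X_1,X_1] = 1 (diagonal).
  r[X_1,X_2] = 1.1 / (2.51 · 1.7889) = 1.1 / 4.49 = 0.245
  r[X_1,X_3] = -0.05 / (2.51 · 2.51) = -0.05 / 6.3 = -0.0079
  r[X_2,X_2] = 1 (diagonal).
  r[X_2,X_3] = 2.65 / (1.7889 · 2.51) = 2.65 / 4.49 = 0.5902
  r[X_3,X_3] = 1 (diagonal).

R is symmetric with unit diagonal. Assembling:

R = [[1, 0.245, -0.0079],
 [0.245, 1, 0.5902],
 [-0.0079, 0.5902, 1]]


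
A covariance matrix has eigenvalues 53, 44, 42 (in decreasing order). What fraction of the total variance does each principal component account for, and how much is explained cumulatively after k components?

Step 1 — total variance = trace(Sigma) = Σ λ_i = 53 + 44 + 42 = 139.

Step 2 — fraction explained by component i = λ_i / Σ λ:
  PC1: 53/139 = 0.3813
  PC2: 44/139 = 0.3165
  PC3: 42/139 = 0.3022

Step 3 — cumulative fraction after k components = (λ_1 + ... + λ_k) / Σ λ:
  k = 1: 53/139 = 0.3813
  k = 2: (53 + 44)/139 = 97/139 = 0.6978
  k = 3: (53 + 44 + 42)/139 = 139/139 = 1

Summary (fraction, with percent):

explained: PC1 0.3813 (38.13%), PC2 0.3165 (31.65%), PC3 0.3022 (30.22%);  cumulative: 0.3813, 0.6978, 1


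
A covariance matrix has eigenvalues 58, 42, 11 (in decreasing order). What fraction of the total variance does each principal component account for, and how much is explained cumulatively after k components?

Step 1 — total variance = trace(Sigma) = Σ λ_i = 58 + 42 + 11 = 111.

Step 2 — fraction explained by component i = λ_i / Σ λ:
  PC1: 58/111 = 0.5225
  PC2: 42/111 = 0.3784
  PC3: 11/111 = 0.0991

Step 3 — cumulative fraction after k components = (λ_1 + ... + λ_k) / Σ λ:
  k = 1: 58/111 = 0.5225
  k = 2: (58 + 42)/111 = 100/111 = 0.9009
  k = 3: (58 + 42 + 11)/111 = 111/111 = 1

Summary (fraction, with percent):

explained: PC1 0.5225 (52.25%), PC2 0.3784 (37.84%), PC3 0.0991 (9.91%);  cumulative: 0.5225, 0.9009, 1


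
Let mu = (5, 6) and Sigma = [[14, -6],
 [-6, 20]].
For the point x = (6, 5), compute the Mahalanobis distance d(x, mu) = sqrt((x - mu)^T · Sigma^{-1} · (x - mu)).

Step 1 — centre the observation: (x - mu) = (1, -1).

Step 2 — invert Sigma. det(Sigma) = 14·20 - (-6)² = 244.
  Sigma^{-1} = (1/det) · [[d, -b], [-b, a]] = [[0.082, 0.0246],
 [0.0246, 0.0574]].

Step 3 — form the quadratic (x - mu)^T · Sigma^{-1} · (x - mu):
  Sigma^{-1} · (x - mu) = (0.0574, -0.0328).
  (x - mu)^T · [Sigma^{-1} · (x - mu)] = (1)·(0.0574) + (-1)·(-0.0328) = 0.0902.

Step 4 — take square root: d = √(0.0902) ≈ 0.3003.

d(x, mu) = √(0.0902) ≈ 0.3003


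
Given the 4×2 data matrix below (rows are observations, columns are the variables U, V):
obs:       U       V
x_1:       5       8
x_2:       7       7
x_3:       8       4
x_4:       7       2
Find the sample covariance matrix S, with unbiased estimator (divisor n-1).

Step 1 — column means:
  mean(U) = (5 + 7 + 8 + 7) / 4 = 27/4 = 6.75
  mean(V) = (8 + 7 + 4 + 2) / 4 = 21/4 = 5.25

Step 2 — sample covariance S[i,j] = (1/(n-1)) · Σ_k (x_{k,i} - mean_i) · (x_{k,j} - mean_j), with n-1 = 3.
  S[U,U] = ((-1.75)·(-1.75) + (0.25)·(0.25) + (1.25)·(1.25) + (0.25)·(0.25)) / 3 = 4.75/3 = 1.5833
  S[U,V] = ((-1.75)·(2.75) + (0.25)·(1.75) + (1.25)·(-1.25) + (0.25)·(-3.25)) / 3 = -6.75/3 = -2.25
  S[V,V] = ((2.75)·(2.75) + (1.75)·(1.75) + (-1.25)·(-1.25) + (-3.25)·(-3.25)) / 3 = 22.75/3 = 7.5833

S is symmetric (S[j,i] = S[i,j]). Assembling:

S = [[1.5833, -2.25],
 [-2.25, 7.5833]]


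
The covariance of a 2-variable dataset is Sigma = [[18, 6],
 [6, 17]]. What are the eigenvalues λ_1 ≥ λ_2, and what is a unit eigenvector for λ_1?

Step 1 — characteristic polynomial of 2×2 Sigma:
  det(Sigma - λI) = λ² - trace · λ + det = 0.
  trace = 18 + 17 = 35, det = 18·17 - (6)² = 270.
Step 2 — discriminant:
  Δ = trace² - 4·det = 1225 - 1080 = 145.
Step 3 — eigenvalues:
  λ = (trace ± √Δ)/2 = (35 ± 12.0416)/2,
  λ_1 = 23.5208,  λ_2 = 11.4792.

Step 4 — unit eigenvector for λ_1: solve (Sigma - λ_1 I)v = 0. First row:
  (18 - 23.5208)·v_x + (6)·v_y = 0, i.e. (-5.5208)·v_x + (6)·v_y = 0,
  so v ∝ (b, λ_1 - a) = (6, 5.5208) = u.
  ||u|| = √((6)² + (5.5208)²) = √(66.4792) ≈ 8.1535,
  v_1 = u/||u|| ≈ (0.7359, 0.6771) (||v_1|| = 1).

λ_1 = 23.5208,  λ_2 = 11.4792;  v_1 ≈ (0.7359, 0.6771)


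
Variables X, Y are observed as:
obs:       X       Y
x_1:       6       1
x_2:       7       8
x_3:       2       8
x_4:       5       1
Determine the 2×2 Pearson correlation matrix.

Step 1 — column means:
  mean(X) = (6 + 7 + 2 + 5) / 4 = 20/4 = 5
  mean(Y) = (1 + 8 + 8 + 1) / 4 = 18/4 = 4.5

Step 2 — sample variances and covariances s[i,j] = (1/(n-1)) · Σ_k (x_{k,i} - mean_i) · (x_{k,j} - mean_j), with n-1 = 3:
  s[X,X] = ((1)·(1) + (2)·(2) + (-3)·(-3) + (0)·(0)) / 3 = 14/3 = 4.6667
  s[X,Y] = ((1)·(-3.5) + (2)·(3.5) + (-3)·(3.5) + (0)·(-3.5)) / 3 = -7/3 = -2.3333
  s[Y,Y] = ((-3.5)·(-3.5) + (3.5)·(3.5) + (3.5)·(3.5) + (-3.5)·(-3.5)) / 3 = 49/3 = 16.3333
  Sample standard deviations s_i = √(s[i,i]):
  s(X) = √(4.6667) = 2.1602
  s(Y) = √(16.3333) = 4.0415

Step 3 — r_{ij} = s_{ij} / (s_i · s_j):
  r[X,X] = 1 (diagonal).
  r[X,Y] = -2.3333 / (2.1602 · 4.0415) = -2.3333 / 8.7305 = -0.2673
  r[Y,Y] = 1 (diagonal).

R is symmetric with unit diagonal. Assembling:

R = [[1, -0.2673],
 [-0.2673, 1]]


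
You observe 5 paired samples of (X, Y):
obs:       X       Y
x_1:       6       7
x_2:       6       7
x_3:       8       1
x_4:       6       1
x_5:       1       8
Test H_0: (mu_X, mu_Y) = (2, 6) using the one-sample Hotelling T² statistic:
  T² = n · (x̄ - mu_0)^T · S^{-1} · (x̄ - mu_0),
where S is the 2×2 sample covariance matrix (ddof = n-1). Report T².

Step 1 — sample mean vector:
  mean(X) = (6 + 6 + 8 + 6 + 1) / 5 = 27/5 = 5.4
  mean(Y) = (7 + 7 + 1 + 1 + 8) / 5 = 24/5 = 4.8
  x̄ = (5.4, 4.8),  deviation x̄ - mu_0 = (5.4, 4.8) - (2, 6) = (3.4, -1.2).

Step 2 — sample covariance matrix, S[i,j] = (1/(n-1)) · Σ_k (x_{k,i} - mean_i) · (x_{k,j} - mean_j), divisor n-1 = 4:
  S[X,X] = ((0.6)·(0.6) + (0.6)·(0.6) + (2.6)·(2.6) + (0.6)·(0.6) + (-4.4)·(-4.4)) / 4 = 27.2/4 = 6.8
  S[X,Y] = ((0.6)·(2.2) + (0.6)·(2.2) + (2.6)·(-3.8) + (0.6)·(-3.8) + (-4.4)·(3.2)) / 4 = -23.6/4 = -5.9
  S[Y,Y] = ((2.2)·(2.2) + (2.2)·(2.2) + (-3.8)·(-3.8) + (-3.8)·(-3.8) + (3.2)·(3.2)) / 4 = 48.8/4 = 12.2
  S = [[6.8, -5.9],
 [-5.9, 12.2]].

Step 3 — invert S. det(S) = 6.8·12.2 - (-5.9)² = 48.15.
  S^{-1} = (1/det) · [[d, -b], [-b, a]] = [[0.2534, 0.1225],
 [0.1225, 0.1412]].

Step 4 — quadratic form (x̄ - mu_0)^T · S^{-1} · (x̄ - mu_0):
  S^{-1} · (x̄ - mu_0) = (0.7144, 0.2471),
  (x̄ - mu_0)^T · [...] = (3.4)·(0.7144) + (-1.2)·(0.2471) = 2.1325.

Step 5 — scale by n: T² = 5 · 2.1325 = 10.6625.

T² ≈ 10.6625


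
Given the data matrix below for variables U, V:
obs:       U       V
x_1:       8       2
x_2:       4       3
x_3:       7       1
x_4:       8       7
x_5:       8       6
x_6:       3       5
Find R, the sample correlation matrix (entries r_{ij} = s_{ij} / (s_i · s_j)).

Step 1 — column means:
  mean(U) = (8 + 4 + 7 + 8 + 8 + 3) / 6 = 38/6 = 6.3333
  mean(V) = (2 + 3 + 1 + 7 + 6 + 5) / 6 = 24/6 = 4

Step 2 — sample variances and covariances s[i,j] = (1/(n-1)) · Σ_k (x_{k,i} - mean_i) · (x_{k,j} - mean_j), with n-1 = 5:
  s[U,U] = ((1.6667)·(1.6667) + (-2.3333)·(-2.3333) + (0.6667)·(0.6667) + (1.6667)·(1.6667) + (1.6667)·(1.6667) + (-3.3333)·(-3.3333)) / 5 = 25.3333/5 = 5.0667
  s[U,V] = ((1.6667)·(-2) + (-2.3333)·(-1) + (0.6667)·(-3) + (1.6667)·(3) + (1.6667)·(2) + (-3.3333)·(1)) / 5 = 2/5 = 0.4
  s[V,V] = ((-2)·(-2) + (-1)·(-1) + (-3)·(-3) + (3)·(3) + (2)·(2) + (1)·(1)) / 5 = 28/5 = 5.6
  Sample standard deviations s_i = √(s[i,i]):
  s(U) = √(5.0667) = 2.2509
  s(V) = √(5.6) = 2.3664

Step 3 — r_{ij} = s_{ij} / (s_i · s_j):
  r[U,U] = 1 (diagonal).
  r[U,V] = 0.4 / (2.2509 · 2.3664) = 0.4 / 5.3267 = 0.0751
  r[V,V] = 1 (diagonal).

R is symmetric with unit diagonal. Assembling:

R = [[1, 0.0751],
 [0.0751, 1]]


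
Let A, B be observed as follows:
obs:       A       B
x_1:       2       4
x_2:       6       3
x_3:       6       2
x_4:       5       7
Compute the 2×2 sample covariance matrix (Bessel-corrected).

Step 1 — column means:
  mean(A) = (2 + 6 + 6 + 5) / 4 = 19/4 = 4.75
  mean(B) = (4 + 3 + 2 + 7) / 4 = 16/4 = 4

Step 2 — sample covariance S[i,j] = (1/(n-1)) · Σ_k (x_{k,i} - mean_i) · (x_{k,j} - mean_j), with n-1 = 3.
  S[A,A] = ((-2.75)·(-2.75) + (1.25)·(1.25) + (1.25)·(1.25) + (0.25)·(0.25)) / 3 = 10.75/3 = 3.5833
  S[A,B] = ((-2.75)·(0) + (1.25)·(-1) + (1.25)·(-2) + (0.25)·(3)) / 3 = -3/3 = -1
  S[B,B] = ((0)·(0) + (-1)·(-1) + (-2)·(-2) + (3)·(3)) / 3 = 14/3 = 4.6667

S is symmetric (S[j,i] = S[i,j]). Assembling:

S = [[3.5833, -1],
 [-1, 4.6667]]


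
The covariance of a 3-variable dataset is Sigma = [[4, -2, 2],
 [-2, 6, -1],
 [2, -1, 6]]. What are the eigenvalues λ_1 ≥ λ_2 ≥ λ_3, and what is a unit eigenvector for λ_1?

Step 1 — characteristic polynomial p(λ) = det(λI - Sigma) = λ³ - tr·λ² + c_1·λ - det, where tr = trace, c_1 = sum of the principal 2×2 minors, det = det(Sigma):
  tr = 4 + 6 + 6 = 16,
  c_1 = (4·6 - (-2)²) + (4·6 - (2)²) + (6·6 - (-1)²) = 20 + 20 + 35 = 75,
  det = 4·(6·6 - (-1)²) - (-2)·((-2)·6 - (-1)·(2)) + (2)·((-2)·(-1) - 6·(2)) = 4·(35) - (-2)·(-10) + (2)·(-10) = 100.
  So p(λ) = λ³ - 16λ² + 75λ - 100.
Step 2 — look for an integer root (rational root theorem: any rational root is an integer divisor of 100). Testing λ = 5:
  p(5) = 125 - 400 + 375 - 100 = 0  ✓
  Dividing out (λ - 5): p(λ) = (λ - 5)(λ² - 11λ + 20).
Step 3 — remaining eigenvalues from the quadratic λ² - 11λ + 20 = 0:
  Δ = 11² - 4·20 = 121 - 80 = 41,  λ = (11 ± √41)/2 = (11 ± 6.4031)/2 ≈ 8.7016 or 2.2984.
  Sorted: λ_1 = 8.7016,  λ_2 = 5,  λ_3 = 2.2984  (check: sum = 16 = tr ✓).

Step 4 — unit eigenvector for λ_1 ≈ 8.7016: v spans the null space of (Sigma - λ_1 I), whose rows are
  r_1 = (-4.7016, -2, 2),  r_2 = (-2, -2.7016, -1),  r_3 = (2, -1, -2.7016).
  v is orthogonal to every row, so take v ∝ r_1 × r_2 = ((-2)·(-1) - (2)·(-2.7016), (2)·(-2) - (-4.7016)·(-1), (-4.7016)·(-2.7016) - (-2)·(-2)) ≈ (7.4031, -8.7016, 8.7016).
  Let u = (7.4031, -8.7016, 8.7016).
  ||u|| = √((7.4031)² + (-8.7016)² + (8.7016)²) = √(206.2406) ≈ 14.3611,  v_1 = u/||u|| ≈ (0.5155, -0.6059, 0.6059) (||v_1|| = 1).

λ_1 = 8.7016,  λ_2 = 5,  λ_3 = 2.2984;  v_1 ≈ (0.5155, -0.6059, 0.6059)


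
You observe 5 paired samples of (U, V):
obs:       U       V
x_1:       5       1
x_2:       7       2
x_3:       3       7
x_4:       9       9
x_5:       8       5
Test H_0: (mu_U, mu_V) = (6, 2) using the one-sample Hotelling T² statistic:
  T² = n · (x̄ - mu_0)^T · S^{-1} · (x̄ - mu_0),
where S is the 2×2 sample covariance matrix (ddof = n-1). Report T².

Step 1 — sample mean vector:
  mean(U) = (5 + 7 + 3 + 9 + 8) / 5 = 32/5 = 6.4
  mean(V) = (1 + 2 + 7 + 9 + 5) / 5 = 24/5 = 4.8
  x̄ = (6.4, 4.8),  deviation x̄ - mu_0 = (6.4, 4.8) - (6, 2) = (0.4, 2.8).

Step 2 — sample covariance matrix, S[i,j] = (1/(n-1)) · Σ_k (x_{k,i} - mean_i) · (x_{k,j} - mean_j), divisor n-1 = 4:
  S[U,U] = ((-1.4)·(-1.4) + (0.6)·(0.6) + (-3.4)·(-3.4) + (2.6)·(2.6) + (1.6)·(1.6)) / 4 = 23.2/4 = 5.8
  S[U,V] = ((-1.4)·(-3.8) + (0.6)·(-2.8) + (-3.4)·(2.2) + (2.6)·(4.2) + (1.6)·(0.2)) / 4 = 7.4/4 = 1.85
  S[V,V] = ((-3.8)·(-3.8) + (-2.8)·(-2.8) + (2.2)·(2.2) + (4.2)·(4.2) + (0.2)·(0.2)) / 4 = 44.8/4 = 11.2
  S = [[5.8, 1.85],
 [1.85, 11.2]].

Step 3 — invert S. det(S) = 5.8·11.2 - (1.85)² = 61.5375.
  S^{-1} = (1/det) · [[d, -b], [-b, a]] = [[0.182, -0.0301],
 [-0.0301, 0.0943]].

Step 4 — quadratic form (x̄ - mu_0)^T · S^{-1} · (x̄ - mu_0):
  S^{-1} · (x̄ - mu_0) = (-0.0114, 0.2519),
  (x̄ - mu_0)^T · [...] = (0.4)·(-0.0114) + (2.8)·(0.2519) = 0.7007.

Step 5 — scale by n: T² = 5 · 0.7007 = 3.5036.

T² ≈ 3.5036


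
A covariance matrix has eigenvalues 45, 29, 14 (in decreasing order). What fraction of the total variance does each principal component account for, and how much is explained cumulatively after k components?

Step 1 — total variance = trace(Sigma) = Σ λ_i = 45 + 29 + 14 = 88.

Step 2 — fraction explained by component i = λ_i / Σ λ:
  PC1: 45/88 = 0.5114
  PC2: 29/88 = 0.3295
  PC3: 14/88 = 0.1591

Step 3 — cumulative fraction after k components = (λ_1 + ... + λ_k) / Σ λ:
  k = 1: 45/88 = 0.5114
  k = 2: (45 + 29)/88 = 74/88 = 0.8409
  k = 3: (45 + 29 + 14)/88 = 88/88 = 1

Summary (fraction, with percent):

explained: PC1 0.5114 (51.14%), PC2 0.3295 (32.95%), PC3 0.1591 (15.91%);  cumulative: 0.5114, 0.8409, 1


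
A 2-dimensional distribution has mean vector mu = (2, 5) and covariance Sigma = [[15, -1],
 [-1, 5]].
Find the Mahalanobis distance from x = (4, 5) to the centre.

Step 1 — centre the observation: (x - mu) = (2, 0).

Step 2 — invert Sigma. det(Sigma) = 15·5 - (-1)² = 74.
  Sigma^{-1} = (1/det) · [[d, -b], [-b, a]] = [[0.0676, 0.0135],
 [0.0135, 0.2027]].

Step 3 — form the quadratic (x - mu)^T · Sigma^{-1} · (x - mu):
  Sigma^{-1} · (x - mu) = (0.1351, 0.027).
  (x - mu)^T · [Sigma^{-1} · (x - mu)] = (2)·(0.1351) + (0)·(0.027) = 0.2703.

Step 4 — take square root: d = √(0.2703) ≈ 0.5199.

d(x, mu) = √(0.2703) ≈ 0.5199


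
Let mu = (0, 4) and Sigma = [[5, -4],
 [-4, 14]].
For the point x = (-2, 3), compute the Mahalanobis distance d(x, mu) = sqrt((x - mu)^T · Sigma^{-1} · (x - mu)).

Step 1 — centre the observation: (x - mu) = (-2, -1).

Step 2 — invert Sigma. det(Sigma) = 5·14 - (-4)² = 54.
  Sigma^{-1} = (1/det) · [[d, -b], [-b, a]] = [[0.2593, 0.0741],
 [0.0741, 0.0926]].

Step 3 — form the quadratic (x - mu)^T · Sigma^{-1} · (x - mu):
  Sigma^{-1} · (x - mu) = (-0.5926, -0.2407).
  (x - mu)^T · [Sigma^{-1} · (x - mu)] = (-2)·(-0.5926) + (-1)·(-0.2407) = 1.4259.

Step 4 — take square root: d = √(1.4259) ≈ 1.1941.

d(x, mu) = √(1.4259) ≈ 1.1941


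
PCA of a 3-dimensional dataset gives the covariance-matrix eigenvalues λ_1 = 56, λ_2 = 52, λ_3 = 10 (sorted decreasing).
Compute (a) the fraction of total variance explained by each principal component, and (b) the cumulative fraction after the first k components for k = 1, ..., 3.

Step 1 — total variance = trace(Sigma) = Σ λ_i = 56 + 52 + 10 = 118.

Step 2 — fraction explained by component i = λ_i / Σ λ:
  PC1: 56/118 = 0.4746
  PC2: 52/118 = 0.4407
  PC3: 10/118 = 0.0847

Step 3 — cumulative fraction after k components = (λ_1 + ... + λ_k) / Σ λ:
  k = 1: 56/118 = 0.4746
  k = 2: (56 + 52)/118 = 108/118 = 0.9153
  k = 3: (56 + 52 + 10)/118 = 118/118 = 1

Summary (fraction, with percent):

explained: PC1 0.4746 (47.46%), PC2 0.4407 (44.07%), PC3 0.0847 (8.47%);  cumulative: 0.4746, 0.9153, 1


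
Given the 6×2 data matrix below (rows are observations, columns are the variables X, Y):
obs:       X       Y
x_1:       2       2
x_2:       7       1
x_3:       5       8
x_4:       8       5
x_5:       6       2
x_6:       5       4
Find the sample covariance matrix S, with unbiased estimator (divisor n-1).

Step 1 — column means:
  mean(X) = (2 + 7 + 5 + 8 + 6 + 5) / 6 = 33/6 = 5.5
  mean(Y) = (2 + 1 + 8 + 5 + 2 + 4) / 6 = 22/6 = 3.6667

Step 2 — sample covariance S[i,j] = (1/(n-1)) · Σ_k (x_{k,i} - mean_i) · (x_{k,j} - mean_j), with n-1 = 5.
  S[X,X] = ((-3.5)·(-3.5) + (1.5)·(1.5) + (-0.5)·(-0.5) + (2.5)·(2.5) + (0.5)·(0.5) + (-0.5)·(-0.5)) / 5 = 21.5/5 = 4.3
  S[X,Y] = ((-3.5)·(-1.6667) + (1.5)·(-2.6667) + (-0.5)·(4.3333) + (2.5)·(1.3333) + (0.5)·(-1.6667) + (-0.5)·(0.3333)) / 5 = 2/5 = 0.4
  S[Y,Y] = ((-1.6667)·(-1.6667) + (-2.6667)·(-2.6667) + (4.3333)·(4.3333) + (1.3333)·(1.3333) + (-1.6667)·(-1.6667) + (0.3333)·(0.3333)) / 5 = 33.3333/5 = 6.6667

S is symmetric (S[j,i] = S[i,j]). Assembling:

S = [[4.3, 0.4],
 [0.4, 6.6667]]


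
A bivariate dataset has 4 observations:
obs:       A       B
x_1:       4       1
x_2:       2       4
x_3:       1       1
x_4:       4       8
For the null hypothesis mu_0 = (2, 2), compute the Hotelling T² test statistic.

Step 1 — sample mean vector:
  mean(A) = (4 + 2 + 1 + 4) / 4 = 11/4 = 2.75
  mean(B) = (1 + 4 + 1 + 8) / 4 = 14/4 = 3.5
  x̄ = (2.75, 3.5),  deviation x̄ - mu_0 = (2.75, 3.5) - (2, 2) = (0.75, 1.5).

Step 2 — sample covariance matrix, S[i,j] = (1/(n-1)) · Σ_k (x_{k,i} - mean_i) · (x_{k,j} - mean_j), divisor n-1 = 3:
  S[A,A] = ((1.25)·(1.25) + (-0.75)·(-0.75) + (-1.75)·(-1.75) + (1.25)·(1.25)) / 3 = 6.75/3 = 2.25
  S[A,B] = ((1.25)·(-2.5) + (-0.75)·(0.5) + (-1.75)·(-2.5) + (1.25)·(4.5)) / 3 = 6.5/3 = 2.1667
  S[B,B] = ((-2.5)·(-2.5) + (0.5)·(0.5) + (-2.5)·(-2.5) + (4.5)·(4.5)) / 3 = 33/3 = 11
  S = [[2.25, 2.1667],
 [2.1667, 11]].

Step 3 — invert S. det(S) = 2.25·11 - (2.1667)² = 20.0556.
  S^{-1} = (1/det) · [[d, -b], [-b, a]] = [[0.5485, -0.108],
 [-0.108, 0.1122]].

Step 4 — quadratic form (x̄ - mu_0)^T · S^{-1} · (x̄ - mu_0):
  S^{-1} · (x̄ - mu_0) = (0.2493, 0.0873),
  (x̄ - mu_0)^T · [...] = (0.75)·(0.2493) + (1.5)·(0.0873) = 0.3179.

Step 5 — scale by n: T² = 4 · 0.3179 = 1.2715.

T² ≈ 1.2715


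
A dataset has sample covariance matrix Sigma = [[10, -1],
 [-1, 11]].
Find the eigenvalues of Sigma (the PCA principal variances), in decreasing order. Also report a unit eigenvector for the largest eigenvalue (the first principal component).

Step 1 — characteristic polynomial of 2×2 Sigma:
  det(Sigma - λI) = λ² - trace · λ + det = 0.
  trace = 10 + 11 = 21, det = 10·11 - (-1)² = 109.
Step 2 — discriminant:
  Δ = trace² - 4·det = 441 - 436 = 5.
Step 3 — eigenvalues:
  λ = (trace ± √Δ)/2 = (21 ± 2.2361)/2,
  λ_1 = 11.618,  λ_2 = 9.382.

Step 4 — unit eigenvector for λ_1: solve (Sigma - λ_1 I)v = 0. First row:
  (10 - 11.618)·v_x + (-1)·v_y = 0, i.e. (-1.618)·v_x + (-1)·v_y = 0,
  so v ∝ (b, λ_1 - a) = (-1, 1.618); multiply by -1 so the first entry is positive: u = (1, -1.618).
  ||u|| = √((1)² + (-1.618)²) = √(3.618) ≈ 1.9021,
  v_1 = u/||u|| ≈ (0.5257, -0.8507) (||v_1|| = 1).

λ_1 = 11.618,  λ_2 = 9.382;  v_1 ≈ (0.5257, -0.8507)


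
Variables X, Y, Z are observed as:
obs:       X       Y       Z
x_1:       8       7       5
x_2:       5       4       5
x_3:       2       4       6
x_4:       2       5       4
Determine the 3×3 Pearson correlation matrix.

Step 1 — column means:
  mean(X) = (8 + 5 + 2 + 2) / 4 = 17/4 = 4.25
  mean(Y) = (7 + 4 + 4 + 5) / 4 = 20/4 = 5
  mean(Z) = (5 + 5 + 6 + 4) / 4 = 20/4 = 5

Step 2 — sample variances and covariances s[i,j] = (1/(n-1)) · Σ_k (x_{k,i} - mean_i) · (x_{k,j} - mean_j), with n-1 = 3:
  s[X,X] = ((3.75)·(3.75) + (0.75)·(0.75) + (-2.25)·(-2.25) + (-2.25)·(-2.25)) / 3 = 24.75/3 = 8.25
  s[X,Y] = ((3.75)·(2) + (0.75)·(-1) + (-2.25)·(-1) + (-2.25)·(0)) / 3 = 9/3 = 3
  s[X,Z] = ((3.75)·(0) + (0.75)·(0) + (-2.25)·(1) + (-2.25)·(-1)) / 3 = 0/3 = 0
  s[Y,Y] = ((2)·(2) + (-1)·(-1) + (-1)·(-1) + (0)·(0)) / 3 = 6/3 = 2
  s[Y,Z] = ((2)·(0) + (-1)·(0) + (-1)·(1) + (0)·(-1)) / 3 = -1/3 = -0.3333
  s[Z,Z] = ((0)·(0) + (0)·(0) + (1)·(1) + (-1)·(-1)) / 3 = 2/3 = 0.6667
  Sample standard deviations s_i = √(s[i,i]):
  s(X) = √(8.25) = 2.8723
  s(Y) = √(2) = 1.4142
  s(Z) = √(0.6667) = 0.8165

Step 3 — r_{ij} = s_{ij} / (s_i · s_j):
  r[X,X] = 1 (diagonal).
  r[X,Y] = 3 / (2.8723 · 1.4142) = 3 / 4.062 = 0.7385
  r[X,Z] = 0 / (2.8723 · 0.8165) = 0 / 2.3452 = 0
  r[Y,Y] = 1 (diagonal).
  r[Y,Z] = -0.3333 / (1.4142 · 0.8165) = -0.3333 / 1.1547 = -0.2887
  r[Z,Z] = 1 (diagonal).

R is symmetric with unit diagonal. Assembling:

R = [[1, 0.7385, 0],
 [0.7385, 1, -0.2887],
 [0, -0.2887, 1]]


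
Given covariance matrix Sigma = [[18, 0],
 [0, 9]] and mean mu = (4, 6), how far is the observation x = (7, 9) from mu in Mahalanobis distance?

Step 1 — centre the observation: (x - mu) = (3, 3).

Step 2 — invert Sigma. det(Sigma) = 18·9 - (0)² = 162.
  Sigma^{-1} = (1/det) · [[d, -b], [-b, a]] = [[0.0556, 0],
 [0, 0.1111]].

Step 3 — form the quadratic (x - mu)^T · Sigma^{-1} · (x - mu):
  Sigma^{-1} · (x - mu) = (0.1667, 0.3333).
  (x - mu)^T · [Sigma^{-1} · (x - mu)] = (3)·(0.1667) + (3)·(0.3333) = 1.5.

Step 4 — take square root: d = √(1.5) ≈ 1.2247.

d(x, mu) = √(1.5) ≈ 1.2247


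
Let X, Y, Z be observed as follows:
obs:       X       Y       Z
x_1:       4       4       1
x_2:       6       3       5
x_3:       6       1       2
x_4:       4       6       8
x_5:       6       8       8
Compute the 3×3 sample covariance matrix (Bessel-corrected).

Step 1 — column means:
  mean(X) = (4 + 6 + 6 + 4 + 6) / 5 = 26/5 = 5.2
  mean(Y) = (4 + 3 + 1 + 6 + 8) / 5 = 22/5 = 4.4
  mean(Z) = (1 + 5 + 2 + 8 + 8) / 5 = 24/5 = 4.8

Step 2 — sample covariance S[i,j] = (1/(n-1)) · Σ_k (x_{k,i} - mean_i) · (x_{k,j} - mean_j), with n-1 = 4.
  S[X,X] = ((-1.2)·(-1.2) + (0.8)·(0.8) + (0.8)·(0.8) + (-1.2)·(-1.2) + (0.8)·(0.8)) / 4 = 4.8/4 = 1.2
  S[X,Y] = ((-1.2)·(-0.4) + (0.8)·(-1.4) + (0.8)·(-3.4) + (-1.2)·(1.6) + (0.8)·(3.6)) / 4 = -2.4/4 = -0.6
  S[X,Z] = ((-1.2)·(-3.8) + (0.8)·(0.2) + (0.8)·(-2.8) + (-1.2)·(3.2) + (0.8)·(3.2)) / 4 = 1.2/4 = 0.3
  S[Y,Y] = ((-0.4)·(-0.4) + (-1.4)·(-1.4) + (-3.4)·(-3.4) + (1.6)·(1.6) + (3.6)·(3.6)) / 4 = 29.2/4 = 7.3
  S[Y,Z] = ((-0.4)·(-3.8) + (-1.4)·(0.2) + (-3.4)·(-2.8) + (1.6)·(3.2) + (3.6)·(3.2)) / 4 = 27.4/4 = 6.85
  S[Z,Z] = ((-3.8)·(-3.8) + (0.2)·(0.2) + (-2.8)·(-2.8) + (3.2)·(3.2) + (3.2)·(3.2)) / 4 = 42.8/4 = 10.7

S is symmetric (S[j,i] = S[i,j]). Assembling:

S = [[1.2, -0.6, 0.3],
 [-0.6, 7.3, 6.85],
 [0.3, 6.85, 10.7]]


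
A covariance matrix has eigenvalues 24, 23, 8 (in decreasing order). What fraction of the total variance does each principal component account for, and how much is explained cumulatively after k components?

Step 1 — total variance = trace(Sigma) = Σ λ_i = 24 + 23 + 8 = 55.

Step 2 — fraction explained by component i = λ_i / Σ λ:
  PC1: 24/55 = 0.4364
  PC2: 23/55 = 0.4182
  PC3: 8/55 = 0.1455

Step 3 — cumulative fraction after k components = (λ_1 + ... + λ_k) / Σ λ:
  k = 1: 24/55 = 0.4364
  k = 2: (24 + 23)/55 = 47/55 = 0.8545
  k = 3: (24 + 23 + 8)/55 = 55/55 = 1

Summary (fraction, with percent):

explained: PC1 0.4364 (43.64%), PC2 0.4182 (41.82%), PC3 0.1455 (14.55%);  cumulative: 0.4364, 0.8545, 1


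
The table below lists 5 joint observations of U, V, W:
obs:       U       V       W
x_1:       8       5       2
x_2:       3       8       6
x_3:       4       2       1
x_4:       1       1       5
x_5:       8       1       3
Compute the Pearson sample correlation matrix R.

Step 1 — column means:
  mean(U) = (8 + 3 + 4 + 1 + 8) / 5 = 24/5 = 4.8
  mean(V) = (5 + 8 + 2 + 1 + 1) / 5 = 17/5 = 3.4
  mean(W) = (2 + 6 + 1 + 5 + 3) / 5 = 17/5 = 3.4

Step 2 — sample variances and covariances s[i,j] = (1/(n-1)) · Σ_k (x_{k,i} - mean_i) · (x_{k,j} - mean_j), with n-1 = 4:
  s[U,U] = ((3.2)·(3.2) + (-1.8)·(-1.8) + (-0.8)·(-0.8) + (-3.8)·(-3.8) + (3.2)·(3.2)) / 4 = 38.8/4 = 9.7
  s[U,V] = ((3.2)·(1.6) + (-1.8)·(4.6) + (-0.8)·(-1.4) + (-3.8)·(-2.4) + (3.2)·(-2.4)) / 4 = -0.6/4 = -0.15
  s[U,W] = ((3.2)·(-1.4) + (-1.8)·(2.6) + (-0.8)·(-2.4) + (-3.8)·(1.6) + (3.2)·(-0.4)) / 4 = -14.6/4 = -3.65
  s[V,V] = ((1.6)·(1.6) + (4.6)·(4.6) + (-1.4)·(-1.4) + (-2.4)·(-2.4) + (-2.4)·(-2.4)) / 4 = 37.2/4 = 9.3
  s[V,W] = ((1.6)·(-1.4) + (4.6)·(2.6) + (-1.4)·(-2.4) + (-2.4)·(1.6) + (-2.4)·(-0.4)) / 4 = 10.2/4 = 2.55
  s[W,W] = ((-1.4)·(-1.4) + (2.6)·(2.6) + (-2.4)·(-2.4) + (1.6)·(1.6) + (-0.4)·(-0.4)) / 4 = 17.2/4 = 4.3
  Sample standard deviations s_i = √(s[i,i]):
  s(U) = √(9.7) = 3.1145
  s(V) = √(9.3) = 3.0496
  s(W) = √(4.3) = 2.0736

Step 3 — r_{ij} = s_{ij} / (s_i · s_j):
  r[U,U] = 1 (diagonal).
  r[U,V] = -0.15 / (3.1145 · 3.0496) = -0.15 / 9.4979 = -0.0158
  r[U,W] = -3.65 / (3.1145 · 2.0736) = -3.65 / 6.4583 = -0.5652
  r[V,V] = 1 (diagonal).
  r[V,W] = 2.55 / (3.0496 · 2.0736) = 2.55 / 6.3238 = 0.4032
  r[W,W] = 1 (diagonal).

R is symmetric with unit diagonal. Assembling:

R = [[1, -0.0158, -0.5652],
 [-0.0158, 1, 0.4032],
 [-0.5652, 0.4032, 1]]


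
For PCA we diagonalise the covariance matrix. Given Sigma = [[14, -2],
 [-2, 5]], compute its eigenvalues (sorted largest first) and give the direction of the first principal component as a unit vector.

Step 1 — characteristic polynomial of 2×2 Sigma:
  det(Sigma - λI) = λ² - trace · λ + det = 0.
  trace = 14 + 5 = 19, det = 14·5 - (-2)² = 66.
Step 2 — discriminant:
  Δ = trace² - 4·det = 361 - 264 = 97.
Step 3 — eigenvalues:
  λ = (trace ± √Δ)/2 = (19 ± 9.8489)/2,
  λ_1 = 14.4244,  λ_2 = 4.5756.

Step 4 — unit eigenvector for λ_1: solve (Sigma - λ_1 I)v = 0. First row:
  (14 - 14.4244)·v_x + (-2)·v_y = 0, i.e. (-0.4244)·v_x + (-2)·v_y = 0,
  so v ∝ (b, λ_1 - a) = (-2, 0.4244); multiply by -1 so the first entry is positive: u = (2, -0.4244).
  ||u|| = √((2)² + (-0.4244)²) = √(4.1801) ≈ 2.0445,
  v_1 = u/||u|| ≈ (0.9782, -0.2076) (||v_1|| = 1).

λ_1 = 14.4244,  λ_2 = 4.5756;  v_1 ≈ (0.9782, -0.2076)


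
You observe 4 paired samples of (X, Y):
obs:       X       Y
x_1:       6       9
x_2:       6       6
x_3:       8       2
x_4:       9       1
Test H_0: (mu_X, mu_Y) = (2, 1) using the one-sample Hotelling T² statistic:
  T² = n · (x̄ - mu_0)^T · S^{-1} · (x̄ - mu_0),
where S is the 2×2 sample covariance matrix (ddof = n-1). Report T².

Step 1 — sample mean vector:
  mean(X) = (6 + 6 + 8 + 9) / 4 = 29/4 = 7.25
  mean(Y) = (9 + 6 + 2 + 1) / 4 = 18/4 = 4.5
  x̄ = (7.25, 4.5),  deviation x̄ - mu_0 = (7.25, 4.5) - (2, 1) = (5.25, 3.5).

Step 2 — sample covariance matrix, S[i,j] = (1/(n-1)) · Σ_k (x_{k,i} - mean_i) · (x_{k,j} - mean_j), divisor n-1 = 3:
  S[X,X] = ((-1.25)·(-1.25) + (-1.25)·(-1.25) + (0.75)·(0.75) + (1.75)·(1.75)) / 3 = 6.75/3 = 2.25
  S[X,Y] = ((-1.25)·(4.5) + (-1.25)·(1.5) + (0.75)·(-2.5) + (1.75)·(-3.5)) / 3 = -15.5/3 = -5.1667
  S[Y,Y] = ((4.5)·(4.5) + (1.5)·(1.5) + (-2.5)·(-2.5) + (-3.5)·(-3.5)) / 3 = 41/3 = 13.6667
  S = [[2.25, -5.1667],
 [-5.1667, 13.6667]].

Step 3 — invert S. det(S) = 2.25·13.6667 - (-5.1667)² = 4.0556.
  S^{-1} = (1/det) · [[d, -b], [-b, a]] = [[3.3699, 1.274],
 [1.274, 0.5548]].

Step 4 — quadratic form (x̄ - mu_0)^T · S^{-1} · (x̄ - mu_0):
  S^{-1} · (x̄ - mu_0) = (22.1507, 8.6301),
  (x̄ - mu_0)^T · [...] = (5.25)·(22.1507) + (3.5)·(8.6301) = 146.4966.

Step 5 — scale by n: T² = 4 · 146.4966 = 585.9863.

T² ≈ 585.9863


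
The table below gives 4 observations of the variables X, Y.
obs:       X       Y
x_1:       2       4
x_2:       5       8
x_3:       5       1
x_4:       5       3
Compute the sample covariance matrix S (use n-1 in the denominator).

Step 1 — column means:
  mean(X) = (2 + 5 + 5 + 5) / 4 = 17/4 = 4.25
  mean(Y) = (4 + 8 + 1 + 3) / 4 = 16/4 = 4

Step 2 — sample covariance S[i,j] = (1/(n-1)) · Σ_k (x_{k,i} - mean_i) · (x_{k,j} - mean_j), with n-1 = 3.
  S[X,X] = ((-2.25)·(-2.25) + (0.75)·(0.75) + (0.75)·(0.75) + (0.75)·(0.75)) / 3 = 6.75/3 = 2.25
  S[X,Y] = ((-2.25)·(0) + (0.75)·(4) + (0.75)·(-3) + (0.75)·(-1)) / 3 = 0/3 = 0
  S[Y,Y] = ((0)·(0) + (4)·(4) + (-3)·(-3) + (-1)·(-1)) / 3 = 26/3 = 8.6667

S is symmetric (S[j,i] = S[i,j]). Assembling:

S = [[2.25, 0],
 [0, 8.6667]]


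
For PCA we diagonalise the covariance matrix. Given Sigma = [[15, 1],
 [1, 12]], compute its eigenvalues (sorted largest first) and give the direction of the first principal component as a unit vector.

Step 1 — characteristic polynomial of 2×2 Sigma:
  det(Sigma - λI) = λ² - trace · λ + det = 0.
  trace = 15 + 12 = 27, det = 15·12 - (1)² = 179.
Step 2 — discriminant:
  Δ = trace² - 4·det = 729 - 716 = 13.
Step 3 — eigenvalues:
  λ = (trace ± √Δ)/2 = (27 ± 3.6056)/2,
  λ_1 = 15.3028,  λ_2 = 11.6972.

Step 4 — unit eigenvector for λ_1: solve (Sigma - λ_1 I)v = 0. First row:
  (15 - 15.3028)·v_x + (1)·v_y = 0, i.e. (-0.3028)·v_x + (1)·v_y = 0,
  so v ∝ (b, λ_1 - a) = (1, 0.3028) = u.
  ||u|| = √((1)² + (0.3028)²) = √(1.0917) ≈ 1.0448,
  v_1 = u/||u|| ≈ (0.9571, 0.2898) (||v_1|| = 1).

λ_1 = 15.3028,  λ_2 = 11.6972;  v_1 ≈ (0.9571, 0.2898)


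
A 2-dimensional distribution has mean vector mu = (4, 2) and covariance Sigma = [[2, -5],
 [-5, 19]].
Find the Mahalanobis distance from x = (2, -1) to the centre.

Step 1 — centre the observation: (x - mu) = (-2, -3).

Step 2 — invert Sigma. det(Sigma) = 2·19 - (-5)² = 13.
  Sigma^{-1} = (1/det) · [[d, -b], [-b, a]] = [[1.4615, 0.3846],
 [0.3846, 0.1538]].

Step 3 — form the quadratic (x - mu)^T · Sigma^{-1} · (x - mu):
  Sigma^{-1} · (x - mu) = (-4.0769, -1.2308).
  (x - mu)^T · [Sigma^{-1} · (x - mu)] = (-2)·(-4.0769) + (-3)·(-1.2308) = 11.8462.

Step 4 — take square root: d = √(11.8462) ≈ 3.4418.

d(x, mu) = √(11.8462) ≈ 3.4418
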